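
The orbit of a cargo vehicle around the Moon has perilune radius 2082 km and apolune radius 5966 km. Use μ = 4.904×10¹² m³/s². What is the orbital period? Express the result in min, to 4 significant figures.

Semi-major axis a = (r_p + r_a)/2 = (2082.0 + 5966.0)/2 = 4024.0 km = 4.024×10⁶ m.
By Kepler's third law T = 2π√(a³/μ) = 2π × 3.645×10³ = 2.290×10⁴ s.
= 381.7 min.

T ≈ 381.7 min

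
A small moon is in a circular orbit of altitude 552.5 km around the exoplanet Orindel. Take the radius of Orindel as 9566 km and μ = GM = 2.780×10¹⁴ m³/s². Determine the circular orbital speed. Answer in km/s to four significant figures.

r = 9566 + 552.5 = 10118 km = 1.0118×10⁷ m.
For a circular orbit v = √(μ/r) = √(2.780×10¹⁴ / 1.012×10⁷) = √(2.747×10⁷) = 5242 m/s.
That is 5.242 km/s.

v ≈ 5.242 km/s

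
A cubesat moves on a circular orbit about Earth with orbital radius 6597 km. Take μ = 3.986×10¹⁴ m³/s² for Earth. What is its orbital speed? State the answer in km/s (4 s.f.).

v ≈ 7.773 km/s

r = 6597 km = 6.597×10⁶ m.
For a circular orbit v = √(μ/r) = √(3.986×10¹⁴ / 6.597×10⁶) = √(6.042×10⁷) = 7773 m/s.
That is 7.773 km/s.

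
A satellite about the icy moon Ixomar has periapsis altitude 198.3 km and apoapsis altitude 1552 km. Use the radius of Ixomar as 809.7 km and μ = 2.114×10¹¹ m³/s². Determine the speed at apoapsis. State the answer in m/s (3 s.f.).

r_p = 809.7 + 198.3 = 1008.0 km = 1.0080×10⁶ m.
r_a = 809.7 + 1552 = 2361.7 km = 2.3617×10⁶ m.
Semi-major axis a = (r_p + r_a)/2 = 1684.8 km = 1.685×10⁶ m.
Vis-viva: v² = μ(2/r − 1/a) = 2.114×10¹¹ × (8.468×10⁻⁷ − 5.935×10⁻⁷) = 5.355×10⁴ m²/s².
v = 231.4 m/s.

v ≈ 231 m/s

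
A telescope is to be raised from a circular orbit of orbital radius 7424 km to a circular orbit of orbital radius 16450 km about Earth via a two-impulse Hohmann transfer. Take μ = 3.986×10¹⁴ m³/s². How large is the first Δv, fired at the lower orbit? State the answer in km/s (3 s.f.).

Δv ≈ 1.27 km/s

r₁ = 7424 km = 7.424×10⁶ m.
r₂ = 16450 km = 1.645×10⁷ m.
Transfer ellipse a_t = (r₁ + r₂)/2 = 1.194×10⁷ m.
At r₁: circular v_c1 = √(μ/r₁) = 7327 m/s; transfer-perigee v_p = √[μ(2/r₁ − 1/a_t)] = 8602 m/s.
Δv₁ = v_p − v_c1 = 1274 m/s.
= 1.274 km/s.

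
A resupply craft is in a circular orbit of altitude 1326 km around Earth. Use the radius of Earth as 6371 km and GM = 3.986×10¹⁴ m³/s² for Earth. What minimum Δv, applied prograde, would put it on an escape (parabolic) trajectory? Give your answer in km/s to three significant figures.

Δv ≈ 2.98 km/s

r = 6371 + 1326 = 7697.0 km = 7.6970×10⁶ m.
Circular speed v_c = √(μ/r) = 7196 m/s.
Escape speed v_esc = √(2μ/r) = √2 × v_c = 10180 m/s.
Δv = v_esc − v_c = 2981 m/s = 2.981 km/s.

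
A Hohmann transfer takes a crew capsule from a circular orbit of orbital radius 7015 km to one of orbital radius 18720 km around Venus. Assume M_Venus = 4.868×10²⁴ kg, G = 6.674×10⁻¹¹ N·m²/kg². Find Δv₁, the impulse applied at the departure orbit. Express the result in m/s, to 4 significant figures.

μ = GM = 6.674×10⁻¹¹ × 4.868×10²⁴ = 3.249×10¹⁴ m³/s².
r₁ = 7015 km = 7.015×10⁶ m.
r₂ = 18720 km = 1.872×10⁷ m.
Transfer ellipse a_t = (r₁ + r₂)/2 = 1.287×10⁷ m.
At r₁: circular v_c1 = √(μ/r₁) = 6805 m/s; transfer-periapsis v_p = √[μ(2/r₁ − 1/a_t)] = 8208 m/s.
Δv₁ = v_p − v_c1 = 1403 m/s.

Δv ≈ 1403 m/s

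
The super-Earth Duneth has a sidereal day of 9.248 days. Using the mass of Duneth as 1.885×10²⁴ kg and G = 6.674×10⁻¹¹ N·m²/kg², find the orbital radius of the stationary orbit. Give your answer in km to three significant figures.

r_sync ≈ 1.27×10⁵ km

μ = GM = 6.674×10⁻¹¹ × 1.885×10²⁴ = 1.258×10¹⁴ m³/s².
T = 9.248 days = 7.990×10⁵ s.
A synchronous orbit has period T, so by Kepler's third law a = (μT²/4π²)^(1/3).
μT²/4π² = 1.258×10¹⁴ × (7.990×10⁵)² / 39.48 = 2.035×10²⁴ m³.
a = 1.267×10⁸ m = 1.2671×10⁵ km.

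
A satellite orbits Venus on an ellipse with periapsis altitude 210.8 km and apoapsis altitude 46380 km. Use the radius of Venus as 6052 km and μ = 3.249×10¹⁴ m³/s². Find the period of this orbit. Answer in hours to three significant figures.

T ≈ 15.4 hours

r_p = 6052 + 210.8 = 6262.8 km = 6.2628×10⁶ m.
r_a = 6052 + 46380 = 52432 km = 5.2432×10⁷ m.
Semi-major axis a = (r_p + r_a)/2 = (6262.8 + 52432)/2 = 29347 km = 2.935×10⁷ m.
By Kepler's third law T = 2π√(a³/μ) = 2π × 8.820×10³ = 5.542×10⁴ s.
= 15.39 hours.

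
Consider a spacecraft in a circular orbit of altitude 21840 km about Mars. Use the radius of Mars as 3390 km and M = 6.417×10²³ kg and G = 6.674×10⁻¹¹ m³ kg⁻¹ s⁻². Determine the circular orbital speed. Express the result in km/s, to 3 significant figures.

v ≈ 1.30 km/s

μ = GM = 6.674×10⁻¹¹ × 6.417×10²³ = 4.283×10¹³ m³/s².
r = 3390 + 21840 = 25230 km = 2.5230×10⁷ m.
For a circular orbit v = √(μ/r) = √(4.283×10¹³ / 2.523×10⁷) = √(1.697×10⁶) = 1303 m/s.
That is 1.303 km/s.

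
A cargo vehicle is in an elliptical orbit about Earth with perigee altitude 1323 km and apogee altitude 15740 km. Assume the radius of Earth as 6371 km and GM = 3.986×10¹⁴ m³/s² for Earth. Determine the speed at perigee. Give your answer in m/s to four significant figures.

r_p = 6371 + 1323 = 7694.0 km = 7.6940×10⁶ m.
r_a = 6371 + 15740 = 22111 km = 2.2111×10⁷ m.
Semi-major axis a = (r_p + r_a)/2 = 14902 km = 1.490×10⁷ m.
Vis-viva: v² = μ(2/r − 1/a) = 3.986×10¹⁴ × (2.599×10⁻⁷ − 6.710×10⁻⁸) = 7.687×10⁷ m²/s².
v = 8767 m/s.

v ≈ 8767 m/s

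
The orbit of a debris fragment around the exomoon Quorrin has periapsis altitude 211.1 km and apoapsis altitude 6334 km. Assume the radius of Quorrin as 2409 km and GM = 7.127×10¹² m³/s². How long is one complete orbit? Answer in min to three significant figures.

T ≈ 531 min

r_p = 2409 + 211.1 = 2620.1 km = 2.6201×10⁶ m.
r_a = 2409 + 6334 = 8743.0 km = 8.7430×10⁶ m.
Semi-major axis a = (r_p + r_a)/2 = (2620.1 + 8743.0)/2 = 5681.6 km = 5.682×10⁶ m.
By Kepler's third law T = 2π√(a³/μ) = 2π × 5.073×10³ = 3.187×10⁴ s.
= 531.2 min.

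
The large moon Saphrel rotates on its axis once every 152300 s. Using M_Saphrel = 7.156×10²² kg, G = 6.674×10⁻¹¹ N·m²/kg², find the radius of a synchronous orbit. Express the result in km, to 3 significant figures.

r_sync ≈ 14100 km

μ = GM = 6.674×10⁻¹¹ × 7.156×10²² = 4.776×10¹² m³/s².
A synchronous orbit has period T, so by Kepler's third law a = (μT²/4π²)^(1/3).
μT²/4π² = 4.776×10¹² × (1.523×10⁵)² / 39.48 = 2.806×10²¹ m³.
a = 1.410×10⁷ m = 14105 km.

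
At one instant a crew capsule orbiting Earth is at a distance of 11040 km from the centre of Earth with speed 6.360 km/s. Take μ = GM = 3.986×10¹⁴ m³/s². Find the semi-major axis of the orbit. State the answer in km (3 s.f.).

r = 1.104×10⁷ m.
Specific orbital energy ε = v²/2 − μ/r = (6360)²/2 − 3.986×10¹⁴/1.104×10⁷ = -1.588×10⁷ J/kg.
Since ε = −μ/(2a), a = −μ/(2ε) = 1.255×10⁷ m = 12550 km.

a ≈ 12600 km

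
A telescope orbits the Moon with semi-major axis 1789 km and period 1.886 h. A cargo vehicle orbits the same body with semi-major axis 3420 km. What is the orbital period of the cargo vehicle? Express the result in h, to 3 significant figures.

Kepler's third law: T² ∝ a³, so T₂ = T₁ (a₂/a₁)^(3/2).
a₂/a₁ = 1.912, (a₂/a₁)^(3/2) = 2.643.
T₂ = 1.886 × 2.643 = 4.985 h.

T₂ ≈ 4.99 h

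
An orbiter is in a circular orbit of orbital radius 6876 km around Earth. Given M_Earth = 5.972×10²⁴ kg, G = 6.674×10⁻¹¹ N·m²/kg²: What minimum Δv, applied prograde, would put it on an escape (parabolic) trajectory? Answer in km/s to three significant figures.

μ = GM = 6.674×10⁻¹¹ × 5.972×10²⁴ = 3.986×10¹⁴ m³/s².
r = 6876 km = 6.876×10⁶ m.
Circular speed v_c = √(μ/r) = 7614 m/s.
Escape speed v_esc = √(2μ/r) = √2 × v_c = 10770 m/s.
Δv = v_esc − v_c = 3154 m/s = 3.154 km/s.

Δv ≈ 3.15 km/s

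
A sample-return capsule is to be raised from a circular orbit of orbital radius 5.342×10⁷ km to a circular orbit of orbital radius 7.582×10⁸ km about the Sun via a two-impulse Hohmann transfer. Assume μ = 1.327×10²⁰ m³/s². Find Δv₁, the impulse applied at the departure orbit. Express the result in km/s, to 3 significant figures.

Δv ≈ 18.3 km/s

r₁ = 5.342×10⁷ km = 5.342×10¹⁰ m.
r₂ = 7.582×10⁸ km = 7.582×10¹¹ m.
Transfer ellipse a_t = (r₁ + r₂)/2 = 4.058×10¹¹ m.
At r₁: circular v_c1 = √(μ/r₁) = 49840 m/s; transfer-perihelion v_p = √[μ(2/r₁ − 1/a_t)] = 68130 m/s.
Δv₁ = v_p − v_c1 = 18290 m/s.
= 18.29 km/s.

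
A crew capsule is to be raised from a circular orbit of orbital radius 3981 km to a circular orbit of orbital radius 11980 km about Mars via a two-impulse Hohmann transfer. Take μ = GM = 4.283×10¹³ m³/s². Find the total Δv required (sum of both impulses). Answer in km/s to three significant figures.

r₁ = 3981 km = 3.981×10⁶ m.
r₂ = 11980 km = 1.198×10⁷ m.
Transfer ellipse a_t = (r₁ + r₂)/2 = 7.980×10⁶ m.
At r₁: circular v_c1 = √(μ/r₁) = 3280 m/s; transfer-periapsis v_p = √[μ(2/r₁ − 1/a_t)] = 4019 m/s.
Δv₁ = v_p − v_c1 = 738.7 m/s.
At r₂: circular v_c2 = √(μ/r₂) = 1891 m/s; transfer-apoapsis v_a = √[μ(2/r₂ − 1/a_t)] = 1335 m/s.
Δv₂ = v_c2 − v_a = 555.4 m/s.
Total Δv = Δv₁ + Δv₂ = 1294 m/s = 1.294 km/s.

Δv_total ≈ 1.29 km/s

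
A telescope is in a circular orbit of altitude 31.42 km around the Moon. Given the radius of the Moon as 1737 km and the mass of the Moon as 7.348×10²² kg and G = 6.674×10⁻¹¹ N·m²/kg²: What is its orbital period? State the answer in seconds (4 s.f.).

T ≈ 6672 seconds

μ = GM = 6.674×10⁻¹¹ × 7.348×10²² = 4.904×10¹² m³/s².
r = 1737 + 31.42 = 1768.4 km = 1.7684×10⁶ m.
Kepler's third law: T = 2π√(r³/μ) = 2π√((1.768×10⁶)³ / 4.904×10¹²).
r³/μ = 1.128×10⁶ s², so T = 2π × 1.062×10³ = 6.672×10³ s.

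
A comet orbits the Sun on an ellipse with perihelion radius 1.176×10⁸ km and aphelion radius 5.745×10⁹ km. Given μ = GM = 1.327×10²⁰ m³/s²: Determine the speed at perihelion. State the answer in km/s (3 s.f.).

v ≈ 47.0 km/s

Semi-major axis a = (r_p + r_a)/2 = 2.9313×10⁹ km = 2.931×10¹² m.
Vis-viva: v² = μ(2/r − 1/a) = 1.327×10²⁰ × (1.701×10⁻¹¹ − 3.411×10⁻¹³) = 2.212×10⁹ m²/s².
v = 47030 m/s = 47.03 km/s.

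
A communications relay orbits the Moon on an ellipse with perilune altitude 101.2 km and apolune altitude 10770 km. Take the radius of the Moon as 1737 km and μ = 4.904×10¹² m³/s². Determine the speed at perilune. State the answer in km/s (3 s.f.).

r_p = 1737 + 101.2 = 1838.2 km = 1.8382×10⁶ m.
r_a = 1737 + 10770 = 12507 km = 1.2507×10⁷ m.
Semi-major axis a = (r_p + r_a)/2 = 7172.6 km = 7.173×10⁶ m.
Vis-viva: v² = μ(2/r − 1/a) = 4.904×10¹² × (1.088×10⁻⁶ − 1.394×10⁻⁷) = 4.652×10⁶ m²/s².
v = 2157 m/s = 2.157 km/s.

v ≈ 2.16 km/s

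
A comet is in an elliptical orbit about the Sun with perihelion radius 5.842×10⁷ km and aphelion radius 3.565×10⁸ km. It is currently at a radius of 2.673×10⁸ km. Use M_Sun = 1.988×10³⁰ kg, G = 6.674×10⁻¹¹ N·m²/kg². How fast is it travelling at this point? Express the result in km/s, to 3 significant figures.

v ≈ 18.8 km/s

μ = GM = 6.674×10⁻¹¹ × 1.988×10³⁰ = 1.327×10²⁰ m³/s².
Semi-major axis a = (r_p + r_a)/2 = 2.0746×10⁸ km = 2.075×10¹¹ m.
Vis-viva: v² = μ(2/r − 1/a) = 1.327×10²⁰ × (7.482×10⁻¹² − 4.820×10⁻¹²) = 3.532×10⁸ m²/s².
v = 18790 m/s = 18.79 km/s.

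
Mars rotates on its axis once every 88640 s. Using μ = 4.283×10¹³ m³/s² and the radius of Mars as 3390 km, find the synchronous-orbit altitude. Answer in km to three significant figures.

h_sync ≈ 17000 km

A synchronous orbit has period T, so by Kepler's third law a = (μT²/4π²)^(1/3).
μT²/4π² = 4.283×10¹³ × (8.864×10⁴)² / 39.48 = 8.524×10²¹ m³.
a = 2.043×10⁷ m = 20428 km.
Altitude h = a − R = 20428 − 3390 = 17038 km.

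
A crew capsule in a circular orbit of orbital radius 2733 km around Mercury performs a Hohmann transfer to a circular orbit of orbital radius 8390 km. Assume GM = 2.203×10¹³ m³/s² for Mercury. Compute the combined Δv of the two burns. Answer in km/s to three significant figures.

Δv_total ≈ 1.13 km/s

r₁ = 2733 km = 2.733×10⁶ m.
r₂ = 8390 km = 8.390×10⁶ m.
Transfer ellipse a_t = (r₁ + r₂)/2 = 5.562×10⁶ m.
At r₁: circular v_c1 = √(μ/r₁) = 2839 m/s; transfer-periherm v_p = √[μ(2/r₁ − 1/a_t)] = 3487 m/s.
Δv₁ = v_p − v_c1 = 648.0 m/s.
At r₂: circular v_c2 = √(μ/r₂) = 1620 m/s; transfer-apoherm v_a = √[μ(2/r₂ − 1/a_t)] = 1136 m/s.
Δv₂ = v_c2 − v_a = 484.5 m/s.
Total Δv = Δv₁ + Δv₂ = 1133 m/s = 1.133 km/s.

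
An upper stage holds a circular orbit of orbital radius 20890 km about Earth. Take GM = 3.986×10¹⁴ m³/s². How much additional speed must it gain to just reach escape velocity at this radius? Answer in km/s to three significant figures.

Δv ≈ 1.81 km/s

r = 20890 km = 2.089×10⁷ m.
Circular speed v_c = √(μ/r) = 4368 m/s.
Escape speed v_esc = √(2μ/r) = √2 × v_c = 6178 m/s.
Δv = v_esc − v_c = 1809 m/s = 1.809 km/s.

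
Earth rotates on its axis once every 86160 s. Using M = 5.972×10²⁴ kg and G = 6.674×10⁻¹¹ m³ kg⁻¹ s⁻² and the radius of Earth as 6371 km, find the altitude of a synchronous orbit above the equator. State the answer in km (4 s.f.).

μ = GM = 6.674×10⁻¹¹ × 5.972×10²⁴ = 3.986×10¹⁴ m³/s².
A synchronous orbit has period T, so by Kepler's third law a = (μT²/4π²)^(1/3).
μT²/4π² = 3.986×10¹⁴ × (8.616×10⁴)² / 39.48 = 7.495×10²² m³.
a = 4.216×10⁷ m = 42162 km.
Altitude h = a − R = 42162 − 6371 = 35791 km.

h_sync ≈ 35790 km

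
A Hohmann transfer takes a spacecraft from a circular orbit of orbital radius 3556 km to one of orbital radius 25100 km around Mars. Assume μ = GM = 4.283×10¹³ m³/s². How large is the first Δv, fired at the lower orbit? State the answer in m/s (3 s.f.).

Δv ≈ 1120 m/s

r₁ = 3556 km = 3.556×10⁶ m.
r₂ = 25100 km = 2.510×10⁷ m.
Transfer ellipse a_t = (r₁ + r₂)/2 = 1.433×10⁷ m.
At r₁: circular v_c1 = √(μ/r₁) = 3471 m/s; transfer-periapsis v_p = √[μ(2/r₁ − 1/a_t)] = 4593 m/s.
Δv₁ = v_p − v_c1 = 1123 m/s.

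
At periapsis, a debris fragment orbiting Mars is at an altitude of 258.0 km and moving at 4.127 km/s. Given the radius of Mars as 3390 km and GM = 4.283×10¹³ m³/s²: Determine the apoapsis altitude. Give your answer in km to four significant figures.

apoapsis altitude ≈ 6244 km

r_p = 3390 + 258.0 = 3648.0 km = 3.648×10⁶ m.
Specific energy ε = v²/2 − μ/r = -3.225×10⁶ J/kg, so a = −μ/(2ε) = 6.641×10⁶ m.
The apsides satisfy r_p + r_a = 2a, so the apoapsis radius is 2a − r_p = 9.634×10⁶ m = 9634.2 km.
Apoapsis altitude = 9634.2 − 3390 = 6244.2 km.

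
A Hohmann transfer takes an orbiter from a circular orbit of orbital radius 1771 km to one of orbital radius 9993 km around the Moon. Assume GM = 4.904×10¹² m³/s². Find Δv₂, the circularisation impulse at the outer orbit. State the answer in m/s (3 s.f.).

Δv ≈ 316 m/s

r₁ = 1771 km = 1.771×10⁶ m.
r₂ = 9993 km = 9.993×10⁶ m.
Transfer ellipse a_t = (r₁ + r₂)/2 = 5.882×10⁶ m.
At r₁: circular v_c1 = √(μ/r₁) = 1664 m/s; transfer-perilune v_p = √[μ(2/r₁ − 1/a_t)] = 2169 m/s.
At r₂: circular v_c2 = √(μ/r₂) = 700.5 m/s; transfer-apolune v_a = √[μ(2/r₂ − 1/a_t)] = 384.4 m/s.
Δv₂ = v_c2 − v_a = 316.1 m/s.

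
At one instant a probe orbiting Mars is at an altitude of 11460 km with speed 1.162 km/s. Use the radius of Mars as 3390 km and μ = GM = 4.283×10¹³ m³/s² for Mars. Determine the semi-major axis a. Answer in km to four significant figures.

a ≈ 9694 km

r = 3390 + 11460 = 14850 km = 1.485×10⁷ m.
Specific orbital energy ε = v²/2 − μ/r = (1162)²/2 − 4.283×10¹³/1.485×10⁷ = -2.209×10⁶ J/kg.
Since ε = −μ/(2a), a = −μ/(2ε) = 9.694×10⁶ m = 9694.2 km.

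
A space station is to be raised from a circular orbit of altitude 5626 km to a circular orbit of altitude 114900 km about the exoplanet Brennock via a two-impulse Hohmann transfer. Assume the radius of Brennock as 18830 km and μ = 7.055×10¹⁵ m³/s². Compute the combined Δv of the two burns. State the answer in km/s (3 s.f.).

Δv_total ≈ 8.33 km/s

r₁ = 18830 + 5626 = 24456 km = 2.4456×10⁷ m.
r₂ = 18830 + 114900 = 133730 km = 1.3373×10⁸ m.
Transfer ellipse a_t = (r₁ + r₂)/2 = 7.909×10⁷ m.
At r₁: circular v_c1 = √(μ/r₁) = 16980 m/s; transfer-periapsis v_p = √[μ(2/r₁ − 1/a_t)] = 22090 m/s.
Δv₁ = v_p − v_c1 = 5101 m/s.
At r₂: circular v_c2 = √(μ/r₂) = 7263 m/s; transfer-apoapsis v_a = √[μ(2/r₂ − 1/a_t)] = 4039 m/s.
Δv₂ = v_c2 − v_a = 3224 m/s.
Total Δv = Δv₁ + Δv₂ = 8325 m/s = 8.325 km/s.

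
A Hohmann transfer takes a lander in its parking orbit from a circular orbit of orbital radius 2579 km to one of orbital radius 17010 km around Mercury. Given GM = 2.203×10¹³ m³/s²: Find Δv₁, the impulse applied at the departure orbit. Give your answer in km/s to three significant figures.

r₁ = 2579 km = 2.579×10⁶ m.
r₂ = 17010 km = 1.701×10⁷ m.
Transfer ellipse a_t = (r₁ + r₂)/2 = 9.794×10⁶ m.
At r₁: circular v_c1 = √(μ/r₁) = 2923 m/s; transfer-periherm v_p = √[μ(2/r₁ − 1/a_t)] = 3852 m/s.
Δv₁ = v_p − v_c1 = 928.9 m/s.
= 0.9289 km/s.

Δv ≈ 0.929 km/s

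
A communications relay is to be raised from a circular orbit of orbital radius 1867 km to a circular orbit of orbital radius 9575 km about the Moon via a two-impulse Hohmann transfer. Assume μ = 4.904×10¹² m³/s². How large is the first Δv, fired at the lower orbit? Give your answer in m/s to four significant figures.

Δv ≈ 476.0 m/s

r₁ = 1867 km = 1.867×10⁶ m.
r₂ = 9575 km = 9.575×10⁶ m.
Transfer ellipse a_t = (r₁ + r₂)/2 = 5.721×10⁶ m.
At r₁: circular v_c1 = √(μ/r₁) = 1621 m/s; transfer-perilune v_p = √[μ(2/r₁ − 1/a_t)] = 2097 m/s.
Δv₁ = v_p − v_c1 = 476.0 m/s.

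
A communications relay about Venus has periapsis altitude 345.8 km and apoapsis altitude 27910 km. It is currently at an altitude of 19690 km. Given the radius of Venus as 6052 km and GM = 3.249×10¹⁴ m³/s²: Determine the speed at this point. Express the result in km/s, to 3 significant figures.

r_p = 6052 + 345.8 = 6397.8 km = 6.3978×10⁶ m.
r_a = 6052 + 27910 = 33962 km = 3.3962×10⁷ m.
r = 6052 + 19690 = 25742 km = 2.574×10⁷ m.
Semi-major axis a = (r_p + r_a)/2 = 20180 km = 2.018×10⁷ m.
Vis-viva: v² = μ(2/r − 1/a) = 3.249×10¹⁴ × (7.769×10⁻⁸ − 4.955×10⁻⁸) = 9.143×10⁶ m²/s².
v = 3024 m/s = 3.024 km/s.

v ≈ 3.02 km/s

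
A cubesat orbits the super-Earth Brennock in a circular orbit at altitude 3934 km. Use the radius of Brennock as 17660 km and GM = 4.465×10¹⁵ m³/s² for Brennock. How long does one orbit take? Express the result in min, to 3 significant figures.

T ≈ 157 min

r = 17660 + 3934 = 21594 km = 2.1594×10⁷ m.
Kepler's third law: T = 2π√(r³/μ) = 2π√((2.159×10⁷)³ / 4.465×10¹⁵).
r³/μ = 2.255×10⁶ s², so T = 2π × 1.502×10³ = 9.436×10³ s.
Converting: 9.436×10³ s ÷ 60.00 = 157.3 min.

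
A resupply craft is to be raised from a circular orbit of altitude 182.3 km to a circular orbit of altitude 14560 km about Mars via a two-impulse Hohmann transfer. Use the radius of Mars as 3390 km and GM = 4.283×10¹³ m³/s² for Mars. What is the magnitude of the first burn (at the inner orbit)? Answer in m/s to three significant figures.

Δv ≈ 1010 m/s

r₁ = 3390 + 182.3 = 3572.3 km = 3.5723×10⁶ m.
r₂ = 3390 + 14560 = 17950 km = 1.7950×10⁷ m.
Transfer ellipse a_t = (r₁ + r₂)/2 = 1.076×10⁷ m.
At r₁: circular v_c1 = √(μ/r₁) = 3463 m/s; transfer-periapsis v_p = √[μ(2/r₁ − 1/a_t)] = 4472 m/s.
Δv₁ = v_p − v_c1 = 1009 m/s.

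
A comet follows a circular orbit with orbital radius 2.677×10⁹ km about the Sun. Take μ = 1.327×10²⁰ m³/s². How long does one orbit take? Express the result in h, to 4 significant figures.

T ≈ 663600 h

r = 2.677×10⁹ km = 2.677×10¹² m.
Kepler's third law: T = 2π√(r³/μ) = 2π√((2.677×10¹²)³ / 1.327×10²⁰).
r³/μ = 1.446×10¹⁷ s², so T = 2π × 3.802×10⁸ = 2.389×10⁹ s.
Converting: 2.389×10⁹ s ÷ 3600 = 6.636×10⁵ h.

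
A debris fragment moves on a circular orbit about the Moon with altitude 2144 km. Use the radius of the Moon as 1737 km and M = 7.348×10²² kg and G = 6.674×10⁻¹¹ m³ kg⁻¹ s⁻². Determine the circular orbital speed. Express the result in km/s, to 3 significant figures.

v ≈ 1.12 km/s

μ = GM = 6.674×10⁻¹¹ × 7.348×10²² = 4.904×10¹² m³/s².
r = 1737 + 2144 = 3881.0 km = 3.8810×10⁶ m.
For a circular orbit v = √(μ/r) = √(4.904×10¹² / 3.881×10⁶) = √(1.264×10⁶) = 1124 m/s.
That is 1.124 km/s.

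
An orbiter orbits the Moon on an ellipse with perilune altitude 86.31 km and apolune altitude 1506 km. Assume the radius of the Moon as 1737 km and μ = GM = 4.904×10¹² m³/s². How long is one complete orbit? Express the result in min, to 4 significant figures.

r_p = 1737 + 86.31 = 1823.3 km = 1.8233×10⁶ m.
r_a = 1737 + 1506 = 3243.0 km = 3.2430×10⁶ m.
Semi-major axis a = (r_p + r_a)/2 = (1823.3 + 3243.0)/2 = 2533.2 km = 2.533×10⁶ m.
By Kepler's third law T = 2π√(a³/μ) = 2π × 1.821×10³ = 1.144×10⁴ s.
= 190.7 min.

T ≈ 190.7 min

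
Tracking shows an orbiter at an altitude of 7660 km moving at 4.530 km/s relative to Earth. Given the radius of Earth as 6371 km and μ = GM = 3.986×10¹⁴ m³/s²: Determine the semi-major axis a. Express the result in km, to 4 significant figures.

r = 6371 + 7660 = 14031 km = 1.403×10⁷ m.
Specific orbital energy ε = v²/2 − μ/r = (4530)²/2 − 3.986×10¹⁴/1.403×10⁷ = -1.815×10⁷ J/kg.
Since ε = −μ/(2a), a = −μ/(2ε) = 1.098×10⁷ m = 10982 km.

a ≈ 10980 km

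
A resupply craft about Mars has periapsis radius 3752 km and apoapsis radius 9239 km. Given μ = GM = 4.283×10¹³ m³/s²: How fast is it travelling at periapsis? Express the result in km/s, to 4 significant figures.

v ≈ 4.029 km/s

Semi-major axis a = (r_p + r_a)/2 = 6495.5 km = 6.496×10⁶ m.
Vis-viva: v² = μ(2/r − 1/a) = 4.283×10¹³ × (5.330×10⁻⁷ − 1.540×10⁻⁷) = 1.624×10⁷ m²/s².
v = 4029 m/s = 4.029 km/s.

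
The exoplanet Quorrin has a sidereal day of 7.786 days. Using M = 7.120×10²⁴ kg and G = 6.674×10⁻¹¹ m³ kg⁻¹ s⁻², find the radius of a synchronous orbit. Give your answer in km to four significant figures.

r_sync ≈ 1.759×10⁵ km

μ = GM = 6.674×10⁻¹¹ × 7.120×10²⁴ = 4.752×10¹⁴ m³/s².
T = 7.786 days = 6.727×10⁵ s.
A synchronous orbit has period T, so by Kepler's third law a = (μT²/4π²)^(1/3).
μT²/4π² = 4.752×10¹⁴ × (6.727×10⁵)² / 39.48 = 5.447×10²⁴ m³.
a = 1.759×10⁸ m = 1.7595×10⁵ km.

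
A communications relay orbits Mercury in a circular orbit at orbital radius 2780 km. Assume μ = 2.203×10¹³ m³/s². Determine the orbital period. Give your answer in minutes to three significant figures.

r = 2780 km = 2.780×10⁶ m.
Kepler's third law: T = 2π√(r³/μ) = 2π√((2.780×10⁶)³ / 2.203×10¹³).
r³/μ = 9.753×10⁵ s², so T = 2π × 9.876×10² = 6.205×10³ s.
Converting: 6.205×10³ s ÷ 60.00 = 103.4 minutes.

T ≈ 103 minutes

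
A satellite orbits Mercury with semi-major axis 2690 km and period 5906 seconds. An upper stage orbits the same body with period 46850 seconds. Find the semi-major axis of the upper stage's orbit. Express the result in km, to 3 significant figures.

Kepler's third law: a³ ∝ T², so a₂ = a₁ (T₂/T₁)^(2/3).
T₂/T₁ = 7.933, (T₂/T₁)^(2/3) = 3.978.
a₂ = 2690 × 3.978 = 10700 km.

a₂ ≈ 10700 km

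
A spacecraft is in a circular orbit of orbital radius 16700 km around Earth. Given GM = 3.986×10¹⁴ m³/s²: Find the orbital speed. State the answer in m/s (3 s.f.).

r = 16700 km = 1.670×10⁷ m.
For a circular orbit v = √(μ/r) = √(3.986×10¹⁴ / 1.670×10⁷) = √(2.387×10⁷) = 4886 m/s.

v ≈ 4890 m/s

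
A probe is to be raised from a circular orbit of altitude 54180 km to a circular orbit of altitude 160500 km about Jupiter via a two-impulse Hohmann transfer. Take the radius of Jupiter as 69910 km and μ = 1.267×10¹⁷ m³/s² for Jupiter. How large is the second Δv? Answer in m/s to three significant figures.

r₁ = 69910 + 54180 = 124090 km = 1.2409×10⁸ m.
r₂ = 69910 + 160500 = 230410 km = 2.3041×10⁸ m.
Transfer ellipse a_t = (r₁ + r₂)/2 = 1.772×10⁸ m.
At r₁: circular v_c1 = √(μ/r₁) = 31950 m/s; transfer-perijove v_p = √[μ(2/r₁ − 1/a_t)] = 36430 m/s.
At r₂: circular v_c2 = √(μ/r₂) = 23450 m/s; transfer-apojove v_a = √[μ(2/r₂ − 1/a_t)] = 19620 m/s.
Δv₂ = v_c2 − v_a = 3829 m/s.

Δv ≈ 3830 m/s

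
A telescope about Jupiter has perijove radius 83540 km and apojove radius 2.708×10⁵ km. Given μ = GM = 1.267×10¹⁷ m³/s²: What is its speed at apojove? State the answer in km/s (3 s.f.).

v ≈ 14.9 km/s

Semi-major axis a = (r_p + r_a)/2 = 1.7717×10⁵ km = 1.772×10⁸ m.
Vis-viva: v² = μ(2/r − 1/a) = 1.267×10¹⁷ × (7.386×10⁻⁹ − 5.644×10⁻⁹) = 2.206×10⁸ m²/s².
v = 14850 m/s = 14.85 km/s.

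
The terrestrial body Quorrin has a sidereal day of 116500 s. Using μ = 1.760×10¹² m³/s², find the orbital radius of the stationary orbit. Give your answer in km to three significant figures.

A synchronous orbit has period T, so by Kepler's third law a = (μT²/4π²)^(1/3).
μT²/4π² = 1.760×10¹² × (1.165×10⁵)² / 39.48 = 6.051×10²⁰ m³.
a = 8.458×10⁶ m = 8458.0 km.

r_sync ≈ 8460 km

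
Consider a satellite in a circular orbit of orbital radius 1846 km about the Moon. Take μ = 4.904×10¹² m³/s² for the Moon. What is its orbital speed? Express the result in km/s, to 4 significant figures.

v ≈ 1.630 km/s

r = 1846 km = 1.846×10⁶ m.
For a circular orbit v = √(μ/r) = √(4.904×10¹² / 1.846×10⁶) = √(2.657×10⁶) = 1630 m/s.
That is 1.630 km/s.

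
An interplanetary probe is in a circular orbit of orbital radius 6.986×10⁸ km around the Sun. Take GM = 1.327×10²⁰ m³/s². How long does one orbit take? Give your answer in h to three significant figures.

T ≈ 88500 h

r = 6.986×10⁸ km = 6.986×10¹¹ m.
Kepler's third law: T = 2π√(r³/μ) = 2π√((6.986×10¹¹)³ / 1.327×10²⁰).
r³/μ = 2.569×10¹⁵ s², so T = 2π × 5.069×10⁷ = 3.185×10⁸ s.
Converting: 3.185×10⁸ s ÷ 3600 = 88470 h.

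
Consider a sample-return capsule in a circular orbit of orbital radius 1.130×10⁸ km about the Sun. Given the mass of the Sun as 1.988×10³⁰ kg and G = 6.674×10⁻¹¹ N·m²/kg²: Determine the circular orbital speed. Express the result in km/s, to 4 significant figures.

v ≈ 34.27 km/s

μ = GM = 6.674×10⁻¹¹ × 1.988×10³⁰ = 1.327×10²⁰ m³/s².
r = 1.130×10⁸ km = 1.130×10¹¹ m.
For a circular orbit v = √(μ/r) = √(1.327×10²⁰ / 1.130×10¹¹) = √(1.174×10⁹) = 34270 m/s.
That is 34.27 km/s.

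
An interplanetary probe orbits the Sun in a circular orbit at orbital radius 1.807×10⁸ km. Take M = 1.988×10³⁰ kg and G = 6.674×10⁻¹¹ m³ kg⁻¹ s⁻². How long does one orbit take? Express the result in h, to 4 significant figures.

μ = GM = 6.674×10⁻¹¹ × 1.988×10³⁰ = 1.327×10²⁰ m³/s².
r = 1.807×10⁸ km = 1.807×10¹¹ m.
Kepler's third law: T = 2π√(r³/μ) = 2π√((1.807×10¹¹)³ / 1.327×10²⁰).
r³/μ = 4.447×10¹³ s², so T = 2π × 6.669×10⁶ = 4.190×10⁷ s.
Converting: 4.190×10⁷ s ÷ 3600 = 11640 h.

T ≈ 11640 h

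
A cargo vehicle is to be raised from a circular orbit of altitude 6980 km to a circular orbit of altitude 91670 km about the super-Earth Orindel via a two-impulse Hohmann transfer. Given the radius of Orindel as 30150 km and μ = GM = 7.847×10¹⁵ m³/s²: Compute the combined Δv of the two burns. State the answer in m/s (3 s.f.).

r₁ = 30150 + 6980 = 37130 km = 3.7130×10⁷ m.
r₂ = 30150 + 91670 = 121820 km = 1.2182×10⁸ m.
Transfer ellipse a_t = (r₁ + r₂)/2 = 7.948×10⁷ m.
At r₁: circular v_c1 = √(μ/r₁) = 14540 m/s; transfer-periapsis v_p = √[μ(2/r₁ − 1/a_t)] = 18000 m/s.
Δv₁ = v_p − v_c1 = 3461 m/s.
At r₂: circular v_c2 = √(μ/r₂) = 8026 m/s; transfer-apoapsis v_a = √[μ(2/r₂ − 1/a_t)] = 5486 m/s.
Δv₂ = v_c2 − v_a = 2540 m/s.
Total Δv = Δv₁ + Δv₂ = 6001 m/s.

Δv_total ≈ 6000 m/s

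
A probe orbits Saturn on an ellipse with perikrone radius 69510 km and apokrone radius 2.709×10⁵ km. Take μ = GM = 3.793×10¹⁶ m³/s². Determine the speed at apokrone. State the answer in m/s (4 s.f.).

v ≈ 7562 m/s

Semi-major axis a = (r_p + r_a)/2 = 1.7020×10⁵ km = 1.702×10⁸ m.
Vis-viva: v² = μ(2/r − 1/a) = 3.793×10¹⁶ × (7.383×10⁻⁹ − 5.875×10⁻⁹) = 5.718×10⁷ m²/s².
v = 7562 m/s.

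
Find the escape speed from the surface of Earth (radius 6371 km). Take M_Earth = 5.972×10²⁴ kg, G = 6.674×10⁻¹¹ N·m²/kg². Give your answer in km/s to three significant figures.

μ = GM = 6.674×10⁻¹¹ × 5.972×10²⁴ = 3.986×10¹⁴ m³/s².
r = R = 6.371×10⁶ m.
Escape speed v_esc = √(2μ/r) = √(2 × 3.986×10¹⁴ / 6.371×10⁶) = √(1.251×10⁸) = 11190 m/s.
= 11.19 km/s.

v_esc ≈ 11.2 km/s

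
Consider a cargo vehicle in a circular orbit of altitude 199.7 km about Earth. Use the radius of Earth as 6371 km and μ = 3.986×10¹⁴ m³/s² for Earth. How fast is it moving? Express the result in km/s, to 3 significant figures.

v ≈ 7.79 km/s

r = 6371 + 199.7 = 6570.7 km = 6.5707×10⁶ m.
For a circular orbit v = √(μ/r) = √(3.986×10¹⁴ / 6.571×10⁶) = √(6.066×10⁷) = 7789 m/s.
That is 7.789 km/s.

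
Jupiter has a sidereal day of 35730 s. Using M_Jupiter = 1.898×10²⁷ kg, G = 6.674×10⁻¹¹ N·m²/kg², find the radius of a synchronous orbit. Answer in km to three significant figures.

μ = GM = 6.674×10⁻¹¹ × 1.898×10²⁷ = 1.267×10¹⁷ m³/s².
A synchronous orbit has period T, so by Kepler's third law a = (μT²/4π²)^(1/3).
μT²/4π² = 1.267×10¹⁷ × (3.573×10⁴)² / 39.48 = 4.096×10²⁴ m³.
a = 1.600×10⁸ m = 1.6000×10⁵ km.

r_sync ≈ 1.60×10⁵ km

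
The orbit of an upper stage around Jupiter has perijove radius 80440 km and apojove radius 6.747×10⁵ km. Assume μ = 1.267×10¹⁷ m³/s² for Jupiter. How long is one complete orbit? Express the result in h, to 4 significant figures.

T ≈ 35.97 h

Semi-major axis a = (r_p + r_a)/2 = (80440 + 6.7470×10⁵)/2 = 3.7757×10⁵ km = 3.776×10⁸ m.
By Kepler's third law T = 2π√(a³/μ) = 2π × 2.061×10⁴ = 1.295×10⁵ s.
= 35.97 h.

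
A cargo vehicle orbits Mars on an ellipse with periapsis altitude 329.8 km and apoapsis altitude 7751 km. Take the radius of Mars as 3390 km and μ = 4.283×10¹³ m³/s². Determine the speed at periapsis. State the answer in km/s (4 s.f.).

r_p = 3390 + 329.8 = 3719.8 km = 3.7198×10⁶ m.
r_a = 3390 + 7751 = 11141 km = 1.1141×10⁷ m.
Semi-major axis a = (r_p + r_a)/2 = 7430.4 km = 7.430×10⁶ m.
Vis-viva: v² = μ(2/r − 1/a) = 4.283×10¹³ × (5.377×10⁻⁷ − 1.346×10⁻⁷) = 1.726×10⁷ m²/s².
v = 4155 m/s = 4.155 km/s.

v ≈ 4.155 km/s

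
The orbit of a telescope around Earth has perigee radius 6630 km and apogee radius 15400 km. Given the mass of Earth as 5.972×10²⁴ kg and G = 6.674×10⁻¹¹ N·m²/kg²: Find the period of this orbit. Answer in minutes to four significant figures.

T ≈ 191.8 minutes

μ = GM = 6.674×10⁻¹¹ × 5.972×10²⁴ = 3.986×10¹⁴ m³/s².
Semi-major axis a = (r_p + r_a)/2 = (6630.0 + 15400)/2 = 11015 km = 1.102×10⁷ m.
By Kepler's third law T = 2π√(a³/μ) = 2π × 1.831×10³ = 1.151×10⁴ s.
= 191.8 minutes.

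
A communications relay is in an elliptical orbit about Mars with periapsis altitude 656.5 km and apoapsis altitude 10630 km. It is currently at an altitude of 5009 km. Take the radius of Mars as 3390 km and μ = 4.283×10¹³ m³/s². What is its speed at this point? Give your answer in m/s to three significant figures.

v ≈ 2340 m/s

r_p = 3390 + 656.5 = 4046.5 km = 4.0465×10⁶ m.
r_a = 3390 + 10630 = 14020 km = 1.4020×10⁷ m.
r = 3390 + 5009 = 8399.0 km = 8.399×10⁶ m.
Semi-major axis a = (r_p + r_a)/2 = 9033.2 km = 9.033×10⁶ m.
Vis-viva: v² = μ(2/r − 1/a) = 4.283×10¹³ × (2.381×10⁻⁷ − 1.107×10⁻⁷) = 5.457×10⁶ m²/s².
v = 2336 m/s.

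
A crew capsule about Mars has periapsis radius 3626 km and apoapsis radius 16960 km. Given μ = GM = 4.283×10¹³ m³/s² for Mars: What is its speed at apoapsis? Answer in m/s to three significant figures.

Semi-major axis a = (r_p + r_a)/2 = 10293 km = 1.029×10⁷ m.
Vis-viva: v² = μ(2/r − 1/a) = 4.283×10¹³ × (1.179×10⁻⁷ − 9.715×10⁻⁸) = 8.896×10⁵ m²/s².
v = 943.2 m/s.

v ≈ 943 m/s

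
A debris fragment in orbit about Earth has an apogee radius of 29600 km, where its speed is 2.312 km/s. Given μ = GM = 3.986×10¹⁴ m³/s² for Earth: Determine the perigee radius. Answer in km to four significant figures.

r_a = 2.960×10⁷ m.
Specific energy ε = v²/2 − μ/r = -1.079×10⁷ J/kg, so a = −μ/(2ε) = 1.846×10⁷ m.
The apsides satisfy r_p + r_a = 2a, so the perigee radius is 2a − r_a = 7.329×10⁶ m = 7329.5 km.

perigee radius ≈ 7329 km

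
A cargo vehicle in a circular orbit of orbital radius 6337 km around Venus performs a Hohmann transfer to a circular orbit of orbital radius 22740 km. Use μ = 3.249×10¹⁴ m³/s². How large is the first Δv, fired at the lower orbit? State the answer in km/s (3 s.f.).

r₁ = 6337 km = 6.337×10⁶ m.
r₂ = 22740 km = 2.274×10⁷ m.
Transfer ellipse a_t = (r₁ + r₂)/2 = 1.454×10⁷ m.
At r₁: circular v_c1 = √(μ/r₁) = 7160 m/s; transfer-periapsis v_p = √[μ(2/r₁ − 1/a_t)] = 8955 m/s.
Δv₁ = v_p − v_c1 = 1795 m/s.
= 1.795 km/s.

Δv ≈ 1.79 km/s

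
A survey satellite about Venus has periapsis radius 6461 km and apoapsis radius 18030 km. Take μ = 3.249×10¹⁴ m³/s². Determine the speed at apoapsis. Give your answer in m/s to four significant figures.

v ≈ 3083 m/s

Semi-major axis a = (r_p + r_a)/2 = 12246 km = 1.225×10⁷ m.
Vis-viva: v² = μ(2/r − 1/a) = 3.249×10¹⁴ × (1.109×10⁻⁷ − 8.166×10⁻⁸) = 9.508×10⁶ m²/s².
v = 3083 m/s.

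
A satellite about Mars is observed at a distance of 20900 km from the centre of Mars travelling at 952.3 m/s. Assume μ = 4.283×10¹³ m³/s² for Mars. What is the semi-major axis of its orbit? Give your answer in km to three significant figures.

r = 2.090×10⁷ m.
Specific orbital energy ε = v²/2 − μ/r = (952.3)²/2 − 4.283×10¹³/2.090×10⁷ = -1.596×10⁶ J/kg.
Since ε = −μ/(2a), a = −μ/(2ε) = 1.342×10⁷ m = 13419 km.

a ≈ 13400 km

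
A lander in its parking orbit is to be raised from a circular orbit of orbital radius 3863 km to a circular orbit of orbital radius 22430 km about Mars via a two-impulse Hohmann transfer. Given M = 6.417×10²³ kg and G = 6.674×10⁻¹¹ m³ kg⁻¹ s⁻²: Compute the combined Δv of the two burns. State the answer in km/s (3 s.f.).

μ = GM = 6.674×10⁻¹¹ × 6.417×10²³ = 4.283×10¹³ m³/s².
r₁ = 3863 km = 3.863×10⁶ m.
r₂ = 22430 km = 2.243×10⁷ m.
Transfer ellipse a_t = (r₁ + r₂)/2 = 1.315×10⁷ m.
At r₁: circular v_c1 = √(μ/r₁) = 3330 m/s; transfer-periapsis v_p = √[μ(2/r₁ − 1/a_t)] = 4349 m/s.
Δv₁ = v_p − v_c1 = 1020 m/s.
At r₂: circular v_c2 = √(μ/r₂) = 1382 m/s; transfer-apoapsis v_a = √[μ(2/r₂ − 1/a_t)] = 749.0 m/s.
Δv₂ = v_c2 − v_a = 632.8 m/s.
Total Δv = Δv₁ + Δv₂ = 1652 m/s = 1.652 km/s.

Δv_total ≈ 1.65 km/s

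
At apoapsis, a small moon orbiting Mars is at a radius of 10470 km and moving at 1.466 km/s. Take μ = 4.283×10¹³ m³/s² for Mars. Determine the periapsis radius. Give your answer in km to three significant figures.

r_a = 1.047×10⁷ m.
Specific energy ε = v²/2 − μ/r = -3.016×10⁶ J/kg, so a = −μ/(2ε) = 7.100×10⁶ m.
The apsides satisfy r_p + r_a = 2a, so the periapsis radius is 2a − r_a = 3.730×10⁶ m = 3730.2 km.

periapsis radius ≈ 3730 km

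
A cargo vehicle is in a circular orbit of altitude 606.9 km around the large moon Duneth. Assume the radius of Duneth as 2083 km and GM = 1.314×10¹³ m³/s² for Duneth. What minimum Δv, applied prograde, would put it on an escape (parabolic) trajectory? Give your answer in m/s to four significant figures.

Δv ≈ 915.5 m/s

r = 2083 + 606.9 = 2689.9 km = 2.6899×10⁶ m.
Circular speed v_c = √(μ/r) = 2210 m/s.
Escape speed v_esc = √(2μ/r) = √2 × v_c = 3126 m/s.
Δv = v_esc − v_c = 915.5 m/s.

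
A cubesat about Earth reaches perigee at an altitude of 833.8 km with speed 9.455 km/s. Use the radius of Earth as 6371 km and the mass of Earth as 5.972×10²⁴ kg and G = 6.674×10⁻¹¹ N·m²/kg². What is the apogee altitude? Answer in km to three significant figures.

μ = GM = 6.674×10⁻¹¹ × 5.972×10²⁴ = 3.986×10¹⁴ m³/s².
r_p = 6371 + 833.8 = 7204.8 km = 7.205×10⁶ m.
Specific energy ε = v²/2 − μ/r = -1.062×10⁷ J/kg, so a = −μ/(2ε) = 1.876×10⁷ m.
The apsides satisfy r_p + r_a = 2a, so the apogee radius is 2a − r_p = 3.032×10⁷ m = 30319 km.
Apogee altitude = 30319 − 6371 = 23948 km.

apogee altitude ≈ 23900 km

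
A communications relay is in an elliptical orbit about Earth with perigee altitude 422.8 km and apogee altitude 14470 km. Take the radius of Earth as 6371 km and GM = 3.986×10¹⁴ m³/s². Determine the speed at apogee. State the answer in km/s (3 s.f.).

r_p = 6371 + 422.8 = 6793.8 km = 6.7938×10⁶ m.
r_a = 6371 + 14470 = 20841 km = 2.0841×10⁷ m.
Semi-major axis a = (r_p + r_a)/2 = 13817 km = 1.382×10⁷ m.
Vis-viva: v² = μ(2/r − 1/a) = 3.986×10¹⁴ × (9.596×10⁻⁸ − 7.237×10⁻⁸) = 9.404×10⁶ m²/s².
v = 3067 m/s = 3.067 km/s.

v ≈ 3.07 km/s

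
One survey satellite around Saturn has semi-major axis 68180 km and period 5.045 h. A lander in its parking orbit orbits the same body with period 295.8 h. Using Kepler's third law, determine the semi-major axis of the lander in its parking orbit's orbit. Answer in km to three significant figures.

Kepler's third law: a³ ∝ T², so a₂ = a₁ (T₂/T₁)^(2/3).
T₂/T₁ = 58.63, (T₂/T₁)^(2/3) = 15.09.
a₂ = 68180 × 15.09 = 1.029×10⁶ km.

a₂ ≈ 1.03×10⁶ km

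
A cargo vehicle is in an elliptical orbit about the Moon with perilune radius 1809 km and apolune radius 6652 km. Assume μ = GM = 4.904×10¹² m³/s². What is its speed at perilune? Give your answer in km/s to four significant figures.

Semi-major axis a = (r_p + r_a)/2 = 4230.5 km = 4.230×10⁶ m.
Vis-viva: v² = μ(2/r − 1/a) = 4.904×10¹² × (1.106×10⁻⁶ − 2.364×10⁻⁷) = 4.263×10⁶ m²/s².
v = 2065 m/s = 2.065 km/s.

v ≈ 2.065 km/s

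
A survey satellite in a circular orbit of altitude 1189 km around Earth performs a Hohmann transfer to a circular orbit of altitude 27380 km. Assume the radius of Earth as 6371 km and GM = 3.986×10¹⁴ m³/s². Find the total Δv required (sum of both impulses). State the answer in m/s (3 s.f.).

Δv_total ≈ 3380 m/s

r₁ = 6371 + 1189 = 7560.0 km = 7.5600×10⁶ m.
r₂ = 6371 + 27380 = 33751 km = 3.3751×10⁷ m.
Transfer ellipse a_t = (r₁ + r₂)/2 = 2.066×10⁷ m.
At r₁: circular v_c1 = √(μ/r₁) = 7261 m/s; transfer-perigee v_p = √[μ(2/r₁ − 1/a_t)] = 9282 m/s.
Δv₁ = v_p − v_c1 = 2021 m/s.
At r₂: circular v_c2 = √(μ/r₂) = 3437 m/s; transfer-apogee v_a = √[μ(2/r₂ − 1/a_t)] = 2079 m/s.
Δv₂ = v_c2 − v_a = 1358 m/s.
Total Δv = Δv₁ + Δv₂ = 3378 m/s.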